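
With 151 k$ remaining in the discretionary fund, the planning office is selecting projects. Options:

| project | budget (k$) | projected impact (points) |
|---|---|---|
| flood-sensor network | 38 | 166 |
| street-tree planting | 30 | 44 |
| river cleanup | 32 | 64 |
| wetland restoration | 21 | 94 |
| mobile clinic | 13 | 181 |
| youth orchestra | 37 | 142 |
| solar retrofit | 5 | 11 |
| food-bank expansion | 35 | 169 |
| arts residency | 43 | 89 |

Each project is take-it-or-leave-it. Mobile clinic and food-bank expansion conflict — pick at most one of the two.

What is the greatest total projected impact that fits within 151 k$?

Best packing: flood-sensor network + river cleanup + wetland restoration + mobile clinic + youth orchestra + solar retrofit — 146 k$, 658 total.

658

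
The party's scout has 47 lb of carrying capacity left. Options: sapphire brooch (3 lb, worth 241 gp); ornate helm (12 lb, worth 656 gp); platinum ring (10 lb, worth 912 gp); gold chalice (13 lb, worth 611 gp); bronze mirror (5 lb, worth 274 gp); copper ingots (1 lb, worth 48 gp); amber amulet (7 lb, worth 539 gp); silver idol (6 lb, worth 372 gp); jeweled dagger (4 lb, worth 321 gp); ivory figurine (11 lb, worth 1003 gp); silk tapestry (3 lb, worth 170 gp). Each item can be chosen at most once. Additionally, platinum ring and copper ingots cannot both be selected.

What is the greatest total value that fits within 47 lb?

3672

Density check — platinum ring 91.20, ivory figurine 91.18, sapphire brooch 80.33, jeweled dagger 80.25 are the best per lb.
Best packing: sapphire brooch + ornate helm + platinum ring + amber amulet + jeweled dagger + ivory figurine — 47 lb, 3672 total.
No other feasible combination exceeds 3672.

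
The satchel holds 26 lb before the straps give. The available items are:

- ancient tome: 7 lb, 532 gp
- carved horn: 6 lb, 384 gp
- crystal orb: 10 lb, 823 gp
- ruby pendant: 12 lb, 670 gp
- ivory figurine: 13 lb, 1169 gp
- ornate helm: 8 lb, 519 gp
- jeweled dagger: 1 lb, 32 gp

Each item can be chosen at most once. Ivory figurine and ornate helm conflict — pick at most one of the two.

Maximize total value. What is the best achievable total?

2085

By value per lb: ivory figurine 89.92, crystal orb 82.30, ancient tome 76.00, ornate helm 64.88 lead.
The ratio heuristic lands on crystal orb + ivory figurine + jeweled dagger (2024) but leaves 2 lb idle.
Dropping crystal orb and jeweled dagger frees 11 lb; slotting in ancient tome + carved horn (13 lb) lifts the total to 2085 at 26 lb.
Next best is crystal orb + ivory figurine + jeweled dagger at 2024 (24 lb) — short by 61.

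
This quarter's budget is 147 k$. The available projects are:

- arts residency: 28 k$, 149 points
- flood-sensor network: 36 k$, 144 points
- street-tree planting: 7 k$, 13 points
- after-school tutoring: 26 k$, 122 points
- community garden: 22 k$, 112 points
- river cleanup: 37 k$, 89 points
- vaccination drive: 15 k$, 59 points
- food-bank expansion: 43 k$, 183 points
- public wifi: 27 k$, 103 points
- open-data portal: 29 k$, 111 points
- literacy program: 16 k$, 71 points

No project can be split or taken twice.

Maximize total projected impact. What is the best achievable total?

669

A density-first pass picks arts residency + street-tree planting + after-school tutoring + community garden + food-bank expansion + literacy program — 650 at 142 k$.
The 23 k$ tied up in street-tree planting and literacy program is better spent on public wifi — total rises to 669 (146 k$).
That's the maximum — no swap from here does better than 669.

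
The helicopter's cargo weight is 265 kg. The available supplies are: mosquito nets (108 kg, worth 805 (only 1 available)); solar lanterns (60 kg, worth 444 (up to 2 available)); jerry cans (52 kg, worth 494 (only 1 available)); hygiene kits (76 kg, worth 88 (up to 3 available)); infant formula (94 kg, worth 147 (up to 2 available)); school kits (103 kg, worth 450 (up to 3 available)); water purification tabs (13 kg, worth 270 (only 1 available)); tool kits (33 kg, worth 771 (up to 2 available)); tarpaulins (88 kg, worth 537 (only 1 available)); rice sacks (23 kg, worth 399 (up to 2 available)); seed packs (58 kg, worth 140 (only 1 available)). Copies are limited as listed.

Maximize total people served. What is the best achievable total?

Density check — tool kits 23.36, water purification tabs 20.77, rice sacks 17.35, jerry cans 9.50 are the best per kg.
The ratio heuristic lands on solar lanterns + jerry cans + water purification tabs + 2×tool kits + 2×rice sacks (3548) but leaves 28 kg idle.
The 60 kg tied up in solar lanterns is better spent on tarpaulins — total rises to 3641 (265 kg).

3641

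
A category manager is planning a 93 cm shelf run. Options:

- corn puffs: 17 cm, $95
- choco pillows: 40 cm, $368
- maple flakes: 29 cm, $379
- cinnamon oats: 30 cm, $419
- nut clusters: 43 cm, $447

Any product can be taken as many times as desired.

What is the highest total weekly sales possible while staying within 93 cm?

1257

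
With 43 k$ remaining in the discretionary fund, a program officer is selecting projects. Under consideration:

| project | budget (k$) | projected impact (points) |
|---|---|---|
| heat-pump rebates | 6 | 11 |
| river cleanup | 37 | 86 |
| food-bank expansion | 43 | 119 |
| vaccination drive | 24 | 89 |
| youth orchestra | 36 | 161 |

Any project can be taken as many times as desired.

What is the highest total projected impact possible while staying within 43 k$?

Ranking by ratio (projected impact/k$): youth orchestra 4.47, vaccination drive 3.71, food-bank expansion 2.77, river cleanup 2.32.
The ratio ordering already packs tightly: heat-pump rebates + youth orchestra, 42 k$, 172.
The spare 1 k$ is too small for any remaining project, and no exchange beats 172.

172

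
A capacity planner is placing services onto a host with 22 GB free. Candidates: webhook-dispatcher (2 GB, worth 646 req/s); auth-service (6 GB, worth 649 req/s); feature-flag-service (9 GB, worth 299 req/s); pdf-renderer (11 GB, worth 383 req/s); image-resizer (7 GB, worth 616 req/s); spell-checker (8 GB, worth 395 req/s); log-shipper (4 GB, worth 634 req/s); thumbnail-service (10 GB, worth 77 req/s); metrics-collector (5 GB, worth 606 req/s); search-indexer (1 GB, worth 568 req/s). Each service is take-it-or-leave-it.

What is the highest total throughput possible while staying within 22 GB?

3113

By throughput per GB: search-indexer 568.00, webhook-dispatcher 323.00, log-shipper 158.50, metrics-collector 121.20 lead.
A density-first pass picks webhook-dispatcher + auth-service + log-shipper + metrics-collector + search-indexer — 3103 at 18 GB.
Dropping metrics-collector frees 5 GB; slotting in image-resizer (7 GB) lifts the total to 3113 at 20 GB.
Nothing else within 22 GB beats 3113.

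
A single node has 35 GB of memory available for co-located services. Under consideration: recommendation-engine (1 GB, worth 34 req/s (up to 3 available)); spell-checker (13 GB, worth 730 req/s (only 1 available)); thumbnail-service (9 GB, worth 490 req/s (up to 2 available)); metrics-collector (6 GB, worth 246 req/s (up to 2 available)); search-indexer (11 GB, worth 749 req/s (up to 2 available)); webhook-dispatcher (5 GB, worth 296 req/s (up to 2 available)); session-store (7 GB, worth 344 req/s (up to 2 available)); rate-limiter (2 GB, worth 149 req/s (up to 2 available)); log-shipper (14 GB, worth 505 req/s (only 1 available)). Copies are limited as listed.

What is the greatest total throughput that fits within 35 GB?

2286

Filling by ratio: 3×recommendation-engine + 2×search-indexer + webhook-dispatcher + 2×rate-limiter for 2194, with 1 GB left unused.
Replace 3×recommendation-engine and webhook-dispatcher with thumbnail-service: the trade gains 92 net, giving 2286 at 35 GB.
Every other selection either busts 35 GB or exceeds an availability limit or fails to beat 2286.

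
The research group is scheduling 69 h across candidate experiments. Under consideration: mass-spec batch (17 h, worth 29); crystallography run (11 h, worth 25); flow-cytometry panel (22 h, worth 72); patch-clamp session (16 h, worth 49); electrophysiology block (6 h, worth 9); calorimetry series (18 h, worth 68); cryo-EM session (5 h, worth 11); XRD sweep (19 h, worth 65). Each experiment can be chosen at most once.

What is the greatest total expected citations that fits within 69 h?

218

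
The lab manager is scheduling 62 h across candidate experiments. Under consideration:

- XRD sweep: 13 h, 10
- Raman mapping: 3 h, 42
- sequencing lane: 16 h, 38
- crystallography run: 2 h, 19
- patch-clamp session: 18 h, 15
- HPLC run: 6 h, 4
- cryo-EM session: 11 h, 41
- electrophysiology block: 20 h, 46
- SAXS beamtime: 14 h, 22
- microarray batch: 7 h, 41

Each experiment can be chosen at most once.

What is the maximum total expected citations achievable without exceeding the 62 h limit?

227

Taking Raman mapping + sequencing lane + crystallography run + cryo-EM session + electrophysiology block + microarray batch: 59 h used, 227 in expected citations.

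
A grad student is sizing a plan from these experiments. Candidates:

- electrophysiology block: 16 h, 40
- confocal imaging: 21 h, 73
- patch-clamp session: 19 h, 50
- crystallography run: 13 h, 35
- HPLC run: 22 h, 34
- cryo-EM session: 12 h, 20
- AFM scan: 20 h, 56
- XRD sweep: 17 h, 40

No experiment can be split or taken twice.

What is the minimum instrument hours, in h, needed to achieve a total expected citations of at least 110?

Look for the lowest-instrument combination reaching 110.
electrophysiology block + confocal imaging: 113 expected citations at 37 h.
Any bundle with less than 37 h falls short of 110.

37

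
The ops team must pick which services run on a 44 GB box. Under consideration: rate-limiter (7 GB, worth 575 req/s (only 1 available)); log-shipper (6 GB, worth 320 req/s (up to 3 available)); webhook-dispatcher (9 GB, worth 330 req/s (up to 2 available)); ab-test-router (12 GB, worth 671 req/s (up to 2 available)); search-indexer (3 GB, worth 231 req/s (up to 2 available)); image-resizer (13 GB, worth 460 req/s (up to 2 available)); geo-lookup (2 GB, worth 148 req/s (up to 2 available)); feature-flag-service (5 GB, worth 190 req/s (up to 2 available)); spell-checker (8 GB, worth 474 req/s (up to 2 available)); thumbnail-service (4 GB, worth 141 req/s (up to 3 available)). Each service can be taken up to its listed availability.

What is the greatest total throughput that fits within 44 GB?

2804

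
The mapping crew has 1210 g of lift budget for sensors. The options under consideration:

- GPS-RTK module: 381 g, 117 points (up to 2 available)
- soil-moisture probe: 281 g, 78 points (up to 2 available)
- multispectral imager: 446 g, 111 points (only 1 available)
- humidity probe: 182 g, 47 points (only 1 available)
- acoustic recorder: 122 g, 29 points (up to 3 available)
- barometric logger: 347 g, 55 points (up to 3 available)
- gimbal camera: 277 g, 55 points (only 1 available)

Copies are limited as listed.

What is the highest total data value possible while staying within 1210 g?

345

Filling by ratio: 2×GPS-RTK module + soil-moisture probe + acoustic recorder for 341, with 45 g left unused.
Replace soil-moisture probe and acoustic recorder with multispectral imager: the trade gains 4 net, giving 345 at 1208 g.
Every other selection either busts 1210 g or exceeds an availability limit or fails to beat 345.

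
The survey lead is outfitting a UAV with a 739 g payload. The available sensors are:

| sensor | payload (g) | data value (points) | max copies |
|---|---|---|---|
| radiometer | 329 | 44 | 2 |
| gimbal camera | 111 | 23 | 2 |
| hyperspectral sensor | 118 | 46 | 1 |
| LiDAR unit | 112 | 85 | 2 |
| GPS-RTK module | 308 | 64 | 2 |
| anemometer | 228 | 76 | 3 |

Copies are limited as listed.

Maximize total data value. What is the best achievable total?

Density check — LiDAR unit 0.76, hyperspectral sensor 0.39, anemometer 0.33 are the best per g.
Taking the top-ratio sensors first gives gimbal camera + hyperspectral sensor + 2×LiDAR unit + anemometer for 315 (681 g).
Dropping gimbal camera and hyperspectral sensor frees 229 g; slotting in anemometer (228 g) lifts the total to 322 at 680 g.
That's the maximum — no swap from here does better than 322.

322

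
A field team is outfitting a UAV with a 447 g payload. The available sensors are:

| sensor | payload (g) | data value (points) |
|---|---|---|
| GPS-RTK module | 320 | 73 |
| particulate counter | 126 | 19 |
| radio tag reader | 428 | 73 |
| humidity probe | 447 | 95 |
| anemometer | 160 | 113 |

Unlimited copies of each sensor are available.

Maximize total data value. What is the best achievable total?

Ranking by ratio (data value/g): anemometer 0.71, GPS-RTK module 0.23, humidity probe 0.21.
Taking particulate counter + 2×anemometer: 446 g used, 245 in data value.
That's the maximum — no swap from here does better than 245.

245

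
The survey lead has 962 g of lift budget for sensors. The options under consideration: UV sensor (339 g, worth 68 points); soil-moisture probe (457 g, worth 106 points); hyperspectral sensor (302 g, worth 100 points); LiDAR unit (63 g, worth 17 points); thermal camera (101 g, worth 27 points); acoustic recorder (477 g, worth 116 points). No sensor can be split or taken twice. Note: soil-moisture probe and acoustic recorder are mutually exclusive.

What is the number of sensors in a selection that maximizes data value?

Optimal total is 260.
For example hyperspectral sensor + LiDAR unit + thermal camera + acoustic recorder achieves it, using 943 g.
Any selection reaching 260 contains exactly 4 sensors.

4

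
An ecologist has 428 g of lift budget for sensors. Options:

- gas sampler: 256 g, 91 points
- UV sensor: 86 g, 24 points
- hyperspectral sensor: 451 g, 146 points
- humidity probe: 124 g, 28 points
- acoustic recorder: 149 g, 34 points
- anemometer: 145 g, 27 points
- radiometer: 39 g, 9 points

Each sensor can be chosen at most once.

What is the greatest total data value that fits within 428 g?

128

Density check — gas sampler 0.36, hyperspectral sensor 0.32, UV sensor 0.28 are the best per g.
A density-first pass picks gas sampler + UV sensor + radiometer — 124 at 381 g.
Dropping UV sensor frees 86 g; slotting in humidity probe (124 g) lifts the total to 128 at 419 g.
Runner-up gas sampler + acoustic recorder tops out at 125.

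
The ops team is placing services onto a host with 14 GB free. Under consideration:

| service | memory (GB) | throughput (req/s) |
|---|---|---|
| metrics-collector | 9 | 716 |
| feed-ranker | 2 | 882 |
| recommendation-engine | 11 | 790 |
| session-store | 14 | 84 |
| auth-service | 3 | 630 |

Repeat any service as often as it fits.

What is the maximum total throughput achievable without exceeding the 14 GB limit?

6174

Best packing: 7×feed-ranker — 14 GB, 6174 total.
That's the maximum — no swap from here does better than 6174.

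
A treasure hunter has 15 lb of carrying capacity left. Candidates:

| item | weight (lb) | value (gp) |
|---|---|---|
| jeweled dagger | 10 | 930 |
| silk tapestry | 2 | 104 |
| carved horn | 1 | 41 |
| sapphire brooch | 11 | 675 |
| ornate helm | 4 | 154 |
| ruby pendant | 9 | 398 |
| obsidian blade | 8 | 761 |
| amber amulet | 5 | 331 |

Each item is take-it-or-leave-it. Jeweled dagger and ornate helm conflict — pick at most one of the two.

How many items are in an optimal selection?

Best achievable value is 1261.
jeweled dagger + amber amulet hits 1261 at 15 lb.
Every optimal selection uses 2 items.

2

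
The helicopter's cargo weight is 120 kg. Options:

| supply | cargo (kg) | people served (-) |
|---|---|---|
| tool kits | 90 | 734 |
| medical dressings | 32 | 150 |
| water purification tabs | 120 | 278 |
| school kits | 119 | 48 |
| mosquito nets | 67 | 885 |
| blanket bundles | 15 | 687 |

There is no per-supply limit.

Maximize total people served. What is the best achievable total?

5496

Taking 8×blanket bundles: 120 kg used, 5496 in people served.
That's the maximum — no swap from here does better than 5496.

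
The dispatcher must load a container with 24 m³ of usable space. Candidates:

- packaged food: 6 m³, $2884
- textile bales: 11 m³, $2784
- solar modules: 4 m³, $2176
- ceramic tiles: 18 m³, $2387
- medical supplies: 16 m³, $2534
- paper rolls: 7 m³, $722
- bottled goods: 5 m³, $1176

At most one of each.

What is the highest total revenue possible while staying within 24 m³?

Packaged food + textile bales + solar modules uses 21 of the 24 m³ and totals 7844.
The spare 3 m³ is too small for any remaining shipment, and no exchange beats 7844.

7844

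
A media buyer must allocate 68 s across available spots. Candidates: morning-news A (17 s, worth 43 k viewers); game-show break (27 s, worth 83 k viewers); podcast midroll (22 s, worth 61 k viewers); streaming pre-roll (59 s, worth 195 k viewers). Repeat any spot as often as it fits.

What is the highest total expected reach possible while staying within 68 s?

Streaming pre-roll uses 59 of the 68 s and totals 195.

195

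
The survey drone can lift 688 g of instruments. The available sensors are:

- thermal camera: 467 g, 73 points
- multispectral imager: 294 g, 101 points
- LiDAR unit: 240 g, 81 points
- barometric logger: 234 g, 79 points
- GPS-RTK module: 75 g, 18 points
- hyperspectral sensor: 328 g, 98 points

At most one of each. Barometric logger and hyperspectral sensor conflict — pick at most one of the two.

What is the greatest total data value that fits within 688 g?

200

A density-first pass picks multispectral imager + barometric logger + GPS-RTK module — 198 at 603 g.
The 234 g tied up in barometric logger is better spent on LiDAR unit — total rises to 200 (609 g).
Next best is multispectral imager + hyperspectral sensor at 199 (622 g) — short by 1.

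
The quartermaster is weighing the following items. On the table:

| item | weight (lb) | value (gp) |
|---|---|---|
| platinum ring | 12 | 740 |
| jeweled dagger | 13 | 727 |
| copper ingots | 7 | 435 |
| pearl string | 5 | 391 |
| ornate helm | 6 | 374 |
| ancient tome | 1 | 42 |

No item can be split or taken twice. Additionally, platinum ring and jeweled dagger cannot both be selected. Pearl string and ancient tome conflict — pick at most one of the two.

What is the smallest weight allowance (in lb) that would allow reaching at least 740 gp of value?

11

Look for the lowest-weight combination reaching 740.
pearl string + ornate helm: 765 value at 11 lb.
Any bundle with less than 11 lb falls short of 740.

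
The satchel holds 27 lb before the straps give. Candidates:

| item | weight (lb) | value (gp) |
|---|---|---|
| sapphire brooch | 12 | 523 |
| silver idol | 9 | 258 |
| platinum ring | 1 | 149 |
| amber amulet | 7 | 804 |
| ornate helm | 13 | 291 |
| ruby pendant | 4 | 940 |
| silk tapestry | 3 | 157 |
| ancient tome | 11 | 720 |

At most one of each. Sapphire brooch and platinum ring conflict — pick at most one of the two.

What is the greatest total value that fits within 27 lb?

2770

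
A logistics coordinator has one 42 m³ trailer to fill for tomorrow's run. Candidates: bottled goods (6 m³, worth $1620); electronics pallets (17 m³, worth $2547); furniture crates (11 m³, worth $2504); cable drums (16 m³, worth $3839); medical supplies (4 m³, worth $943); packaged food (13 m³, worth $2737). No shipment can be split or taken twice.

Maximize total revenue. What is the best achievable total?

9139

Ranking by ratio (revenue/m³): bottled goods 270.00, cable drums 239.94, medical supplies 235.75.
Greedy by ratio would take bottled goods + furniture crates + cable drums + medical supplies: 37 m³ used, total 8906.
The 11 m³ tied up in furniture crates is better spent on packaged food — total rises to 9139 (39 m³).
Every other selection either busts 42 m³ or fails to beat 9139.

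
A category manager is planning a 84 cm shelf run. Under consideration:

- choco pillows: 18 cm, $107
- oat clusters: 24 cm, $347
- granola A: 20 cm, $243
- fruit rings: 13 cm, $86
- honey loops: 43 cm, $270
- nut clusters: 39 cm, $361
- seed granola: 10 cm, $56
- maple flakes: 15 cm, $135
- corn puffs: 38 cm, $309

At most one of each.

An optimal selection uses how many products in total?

3

The maximum weekly sales within 84 cm is 951.
For example oat clusters + granola A + nut clusters achieves it, using 83 cm.
All optima have 3 products.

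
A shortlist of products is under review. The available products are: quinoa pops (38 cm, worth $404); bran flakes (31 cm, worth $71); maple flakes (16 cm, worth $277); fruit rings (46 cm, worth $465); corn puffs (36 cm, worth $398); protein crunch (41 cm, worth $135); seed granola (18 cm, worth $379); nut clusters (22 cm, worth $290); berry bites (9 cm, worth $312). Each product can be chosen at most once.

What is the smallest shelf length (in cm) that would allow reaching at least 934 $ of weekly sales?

Minimise cm subject to total weekly sales ≥ 934.
maple flakes + seed granola + berry bites: 968 weekly sales at 43 cm.
Below 43 cm the best achievable stays under 934.

43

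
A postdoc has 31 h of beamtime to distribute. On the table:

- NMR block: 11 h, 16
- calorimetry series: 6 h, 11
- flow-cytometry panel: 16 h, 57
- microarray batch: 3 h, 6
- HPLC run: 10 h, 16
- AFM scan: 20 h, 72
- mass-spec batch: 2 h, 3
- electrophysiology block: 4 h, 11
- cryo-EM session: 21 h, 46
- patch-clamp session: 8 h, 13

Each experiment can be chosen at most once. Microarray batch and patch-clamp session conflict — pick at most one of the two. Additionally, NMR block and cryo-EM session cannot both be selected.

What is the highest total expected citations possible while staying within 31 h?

By expected citations per h: AFM scan 3.60, flow-cytometry panel 3.56, electrophysiology block 2.75 lead.
Taking the top-ratio experiments first gives microarray batch + AFM scan + mass-spec batch + electrophysiology block for 92 (29 h).
Dropping microarray batch and mass-spec batch frees 5 h; slotting in calorimetry series (6 h) lifts the total to 94 at 30 h.
Every other selection either busts 31 h or breaks a pairing rule or fails to beat 94.

94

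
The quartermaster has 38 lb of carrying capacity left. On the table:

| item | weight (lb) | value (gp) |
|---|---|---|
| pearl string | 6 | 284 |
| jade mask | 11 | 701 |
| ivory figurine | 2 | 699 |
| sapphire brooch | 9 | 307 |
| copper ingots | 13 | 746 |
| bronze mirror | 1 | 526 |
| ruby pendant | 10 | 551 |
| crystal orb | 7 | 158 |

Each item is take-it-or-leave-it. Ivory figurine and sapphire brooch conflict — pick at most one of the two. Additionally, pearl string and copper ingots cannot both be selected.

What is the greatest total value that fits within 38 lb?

3223

Density check — bronze mirror 526.00, ivory figurine 349.50, jade mask 63.73 are the best per lb.
Best packing: jade mask + ivory figurine + copper ingots + bronze mirror + ruby pendant — 37 lb, 3223 total.
The closest alternative, pearl string + jade mask + ivory figurine + bronze mirror + ruby pendant + crystal orb, reaches only 2919.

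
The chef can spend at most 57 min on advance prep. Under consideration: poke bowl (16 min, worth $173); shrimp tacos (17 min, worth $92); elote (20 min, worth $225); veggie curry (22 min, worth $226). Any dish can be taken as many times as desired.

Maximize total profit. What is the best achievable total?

Best packing: poke bowl + 2×elote — 56 min, 623 total.
Nothing else within 57 min beats 623.

623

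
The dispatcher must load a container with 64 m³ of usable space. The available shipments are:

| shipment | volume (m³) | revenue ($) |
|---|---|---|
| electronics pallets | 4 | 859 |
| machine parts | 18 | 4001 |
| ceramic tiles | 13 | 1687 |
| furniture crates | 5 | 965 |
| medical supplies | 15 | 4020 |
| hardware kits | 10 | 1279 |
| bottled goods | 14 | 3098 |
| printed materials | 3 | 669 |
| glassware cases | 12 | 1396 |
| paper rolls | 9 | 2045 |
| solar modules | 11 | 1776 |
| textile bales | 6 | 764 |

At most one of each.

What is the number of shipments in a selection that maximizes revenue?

Optimal total is 14798.
machine parts + furniture crates + medical supplies + bottled goods + printed materials + paper rolls hits 14798 at 64 m³.
Any selection reaching 14798 contains exactly 6 shipments.

6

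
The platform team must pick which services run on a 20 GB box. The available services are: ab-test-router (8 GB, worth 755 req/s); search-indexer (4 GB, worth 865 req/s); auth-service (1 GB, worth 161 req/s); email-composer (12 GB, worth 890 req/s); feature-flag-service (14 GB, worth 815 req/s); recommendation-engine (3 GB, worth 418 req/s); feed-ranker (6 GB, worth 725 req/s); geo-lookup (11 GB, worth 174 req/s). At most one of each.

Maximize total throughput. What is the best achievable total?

Taking the top-ratio services first gives search-indexer + auth-service + recommendation-engine + feed-ranker for 2169 (14 GB).
Replace recommendation-engine with ab-test-router: the trade gains 337 net, giving 2506 at 19 GB.
Every other selection either busts 20 GB or fails to beat 2506.

2506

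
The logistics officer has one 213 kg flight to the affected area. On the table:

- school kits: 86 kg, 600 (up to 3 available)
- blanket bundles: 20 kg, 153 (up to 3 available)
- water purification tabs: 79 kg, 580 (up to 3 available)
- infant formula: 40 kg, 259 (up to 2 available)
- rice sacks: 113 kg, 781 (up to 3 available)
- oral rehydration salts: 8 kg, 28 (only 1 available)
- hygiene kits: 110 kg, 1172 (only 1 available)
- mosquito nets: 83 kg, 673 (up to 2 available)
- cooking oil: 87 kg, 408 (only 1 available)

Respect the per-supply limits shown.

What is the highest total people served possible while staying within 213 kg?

By people served per kg: hygiene kits 10.65, mosquito nets 8.11, blanket bundles 7.65, water purification tabs 7.34 lead.
Best packing: blanket bundles + hygiene kits + mosquito nets — 213 kg, 1998 total.
Nothing else within 213 kg beats 1998.

1998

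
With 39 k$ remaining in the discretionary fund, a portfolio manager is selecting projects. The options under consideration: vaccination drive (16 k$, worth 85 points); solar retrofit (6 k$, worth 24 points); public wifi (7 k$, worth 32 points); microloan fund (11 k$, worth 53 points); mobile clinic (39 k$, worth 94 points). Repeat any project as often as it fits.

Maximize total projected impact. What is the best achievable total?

202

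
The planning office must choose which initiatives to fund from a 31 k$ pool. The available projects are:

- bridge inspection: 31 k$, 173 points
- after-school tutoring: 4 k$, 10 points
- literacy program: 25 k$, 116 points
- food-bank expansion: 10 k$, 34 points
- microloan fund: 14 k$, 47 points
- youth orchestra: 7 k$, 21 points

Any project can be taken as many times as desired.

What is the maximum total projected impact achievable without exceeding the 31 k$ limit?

Best packing: bridge inspection — 31 k$, 173 total.

173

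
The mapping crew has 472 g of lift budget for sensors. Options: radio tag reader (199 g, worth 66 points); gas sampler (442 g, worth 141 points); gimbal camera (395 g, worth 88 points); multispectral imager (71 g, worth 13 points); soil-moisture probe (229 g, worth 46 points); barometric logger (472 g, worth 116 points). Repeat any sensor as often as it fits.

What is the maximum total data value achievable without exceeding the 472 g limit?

145

The ratio ordering already packs tightly: 2×radio tag reader + multispectral imager, 469 g, 145.
The spare 3 g is too small for any remaining sensor, and no exchange beats 145.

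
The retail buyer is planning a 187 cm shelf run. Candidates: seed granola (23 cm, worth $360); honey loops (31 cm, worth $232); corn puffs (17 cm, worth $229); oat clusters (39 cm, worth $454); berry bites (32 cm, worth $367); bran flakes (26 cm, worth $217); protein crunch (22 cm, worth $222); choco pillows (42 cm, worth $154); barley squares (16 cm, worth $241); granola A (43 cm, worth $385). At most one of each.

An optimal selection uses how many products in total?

Optimal total is 2108.
For example seed granola + corn puffs + oat clusters + bran flakes + protein crunch + barley squares + granola A achieves it, using 186 cm.
Every optimal selection uses 7 products.

7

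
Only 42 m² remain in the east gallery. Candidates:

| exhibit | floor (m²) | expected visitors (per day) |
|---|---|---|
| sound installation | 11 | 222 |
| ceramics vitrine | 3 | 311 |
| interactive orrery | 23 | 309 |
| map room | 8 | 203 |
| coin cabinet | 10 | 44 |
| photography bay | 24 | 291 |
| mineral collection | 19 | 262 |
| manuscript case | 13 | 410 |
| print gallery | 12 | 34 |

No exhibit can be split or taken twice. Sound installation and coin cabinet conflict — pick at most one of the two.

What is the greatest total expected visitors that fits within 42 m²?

By expected visitors per m²: ceramics vitrine 103.67, manuscript case 31.54, map room 25.38 lead.
Taking sound installation + ceramics vitrine + map room + manuscript case: 35 m² used, 1146 in expected visitors.
The closest alternative, ceramics vitrine + interactive orrery + manuscript case, reaches only 1030.

1146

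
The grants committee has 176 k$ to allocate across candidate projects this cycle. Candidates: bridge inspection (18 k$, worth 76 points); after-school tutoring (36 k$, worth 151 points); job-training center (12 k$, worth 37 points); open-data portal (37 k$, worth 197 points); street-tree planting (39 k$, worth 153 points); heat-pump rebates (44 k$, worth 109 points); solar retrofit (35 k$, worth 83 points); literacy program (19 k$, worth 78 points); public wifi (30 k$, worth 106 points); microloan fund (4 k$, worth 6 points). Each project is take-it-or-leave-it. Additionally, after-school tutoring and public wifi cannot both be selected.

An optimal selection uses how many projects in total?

Optimal total is 698.
One optimal bundle: bridge inspection + after-school tutoring + job-training center + open-data portal + street-tree planting + literacy program + microloan fund (165 k$).
Any selection reaching 698 contains exactly 7 projects.

7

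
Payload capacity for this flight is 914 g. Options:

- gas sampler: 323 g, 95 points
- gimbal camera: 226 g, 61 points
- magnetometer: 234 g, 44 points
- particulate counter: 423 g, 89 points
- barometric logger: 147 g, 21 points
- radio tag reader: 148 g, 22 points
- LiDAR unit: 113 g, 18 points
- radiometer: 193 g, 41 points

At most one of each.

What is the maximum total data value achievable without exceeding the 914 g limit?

Taking the top-ratio sensors first gives gas sampler + gimbal camera + LiDAR unit + radiometer for 215 (855 g).
Dropping LiDAR unit frees 113 g; slotting in radio tag reader (148 g) lifts the total to 219 at 890 g.
No other feasible combination exceeds 219.

219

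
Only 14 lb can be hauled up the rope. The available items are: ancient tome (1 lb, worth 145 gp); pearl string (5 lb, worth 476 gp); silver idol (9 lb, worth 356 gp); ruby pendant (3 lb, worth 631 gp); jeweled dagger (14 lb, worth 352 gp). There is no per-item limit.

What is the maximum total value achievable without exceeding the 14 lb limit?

2814

Best packing: 2×ancient tome + 4×ruby pendant — 14 lb, 2814 total.
Every other selection either busts 14 lb or fails to beat 2814.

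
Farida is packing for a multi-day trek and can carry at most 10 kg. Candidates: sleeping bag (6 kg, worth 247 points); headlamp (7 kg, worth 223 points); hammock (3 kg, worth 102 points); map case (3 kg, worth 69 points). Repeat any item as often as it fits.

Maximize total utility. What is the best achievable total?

349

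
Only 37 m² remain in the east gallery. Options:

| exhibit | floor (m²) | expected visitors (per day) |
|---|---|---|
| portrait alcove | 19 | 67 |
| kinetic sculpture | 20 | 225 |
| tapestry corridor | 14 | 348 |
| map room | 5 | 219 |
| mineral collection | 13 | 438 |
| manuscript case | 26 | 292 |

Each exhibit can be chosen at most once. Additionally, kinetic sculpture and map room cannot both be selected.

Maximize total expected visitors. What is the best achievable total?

1005

The ratio ordering already packs tightly: tapestry corridor + map room + mineral collection, 32 m², 1005.
Runner-up tapestry corridor + mineral collection tops out at 786.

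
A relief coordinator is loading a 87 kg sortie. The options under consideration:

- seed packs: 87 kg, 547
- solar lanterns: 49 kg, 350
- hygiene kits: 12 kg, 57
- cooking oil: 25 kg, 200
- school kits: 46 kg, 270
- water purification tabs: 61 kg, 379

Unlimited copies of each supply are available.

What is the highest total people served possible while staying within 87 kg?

Density check — cooking oil 8.00, solar lanterns 7.14, seed packs 6.29, water purification tabs 6.21 are the best per kg.
Taking hygiene kits + 3×cooking oil: 87 kg used, 657 in people served.
That's the maximum — no swap from here does better than 657.

657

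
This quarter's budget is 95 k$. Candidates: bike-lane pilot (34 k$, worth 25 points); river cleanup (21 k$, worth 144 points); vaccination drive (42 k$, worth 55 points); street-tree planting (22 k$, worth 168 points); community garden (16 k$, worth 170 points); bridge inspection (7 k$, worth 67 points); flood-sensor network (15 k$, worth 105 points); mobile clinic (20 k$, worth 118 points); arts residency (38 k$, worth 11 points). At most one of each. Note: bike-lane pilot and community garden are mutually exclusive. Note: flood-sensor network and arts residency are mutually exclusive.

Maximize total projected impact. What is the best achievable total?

705

By projected impact per k$: community garden 10.62, bridge inspection 9.57, street-tree planting 7.64, flood-sensor network 7.00 lead.
Filling by ratio: river cleanup + street-tree planting + community garden + bridge inspection + flood-sensor network for 654, with 14 k$ left unused.
The 7 k$ tied up in bridge inspection is better spent on mobile clinic — total rises to 705 (94 k$).
Runner-up river cleanup + street-tree planting + community garden + bridge inspection + mobile clinic tops out at 667.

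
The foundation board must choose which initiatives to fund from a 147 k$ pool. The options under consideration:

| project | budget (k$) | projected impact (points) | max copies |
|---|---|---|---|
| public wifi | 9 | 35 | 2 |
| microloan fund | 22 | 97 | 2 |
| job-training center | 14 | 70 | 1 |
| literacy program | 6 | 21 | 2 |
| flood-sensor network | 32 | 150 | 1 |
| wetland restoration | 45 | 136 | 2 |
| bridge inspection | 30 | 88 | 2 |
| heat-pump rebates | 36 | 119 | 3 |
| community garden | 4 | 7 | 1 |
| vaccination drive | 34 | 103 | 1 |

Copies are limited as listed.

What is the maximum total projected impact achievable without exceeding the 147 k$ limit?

Ranking by ratio (projected impact/k$): job-training center 5.00, flood-sensor network 4.69, microloan fund 4.41.
Greedy by ratio would take 2×public wifi + 2×microloan fund + job-training center + 2×literacy program + flood-sensor network + community garden: 124 k$ used, total 533.
The 13 k$ tied up in public wifi and community garden is better spent on heat-pump rebates — total rises to 610 (147 k$).
Nothing else within 147 k$ beats 610.

610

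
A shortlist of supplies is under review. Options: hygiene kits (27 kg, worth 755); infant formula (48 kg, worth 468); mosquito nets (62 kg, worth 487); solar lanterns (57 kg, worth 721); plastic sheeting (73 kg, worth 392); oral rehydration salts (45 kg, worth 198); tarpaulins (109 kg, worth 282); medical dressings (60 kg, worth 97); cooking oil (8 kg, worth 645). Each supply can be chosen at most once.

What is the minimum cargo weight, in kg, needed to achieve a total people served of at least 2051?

Need the lightest bundle worth ≥ 2051.
Taking hygiene kits + solar lanterns + cooking oil gives 2121 (≥ 2051) for 92 kg.
No combination under 92 kg hits 2051.

92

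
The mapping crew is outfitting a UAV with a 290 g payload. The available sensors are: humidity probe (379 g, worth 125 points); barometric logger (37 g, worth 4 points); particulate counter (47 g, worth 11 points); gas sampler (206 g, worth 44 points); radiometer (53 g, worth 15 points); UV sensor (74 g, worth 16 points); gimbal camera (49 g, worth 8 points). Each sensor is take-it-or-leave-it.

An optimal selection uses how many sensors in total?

2

Best achievable data value is 60.
One optimal bundle: gas sampler + UV sensor (280 g).
All optima have 2 sensors.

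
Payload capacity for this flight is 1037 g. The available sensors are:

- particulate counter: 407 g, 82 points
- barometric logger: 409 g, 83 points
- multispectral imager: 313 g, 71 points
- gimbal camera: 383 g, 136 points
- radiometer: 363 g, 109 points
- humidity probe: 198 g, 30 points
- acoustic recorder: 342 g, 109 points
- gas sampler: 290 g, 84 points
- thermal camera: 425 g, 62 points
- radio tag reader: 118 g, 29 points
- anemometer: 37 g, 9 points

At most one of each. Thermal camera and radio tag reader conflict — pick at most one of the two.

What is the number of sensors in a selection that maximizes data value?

Optimal total is 329.
For example gimbal camera + radiometer + gas sampler achieves it, using 1036 g.
Every optimal selection uses 3 sensors.

3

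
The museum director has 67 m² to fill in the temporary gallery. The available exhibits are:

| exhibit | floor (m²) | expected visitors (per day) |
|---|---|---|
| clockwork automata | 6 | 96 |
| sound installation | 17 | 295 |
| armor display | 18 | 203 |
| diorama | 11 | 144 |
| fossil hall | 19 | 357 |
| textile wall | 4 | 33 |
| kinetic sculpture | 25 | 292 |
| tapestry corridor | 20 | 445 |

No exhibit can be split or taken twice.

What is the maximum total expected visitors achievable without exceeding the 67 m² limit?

1241

Ranking by ratio (expected visitors/m²): tapestry corridor 22.25, fossil hall 18.79, sound installation 17.35, clockwork automata 16.00.
Taking the top-ratio exhibits first gives clockwork automata + sound installation + fossil hall + textile wall + tapestry corridor for 1226 (66 m²).
The 10 m² tied up in clockwork automata and textile wall is better spent on diorama — total rises to 1241 (67 m²).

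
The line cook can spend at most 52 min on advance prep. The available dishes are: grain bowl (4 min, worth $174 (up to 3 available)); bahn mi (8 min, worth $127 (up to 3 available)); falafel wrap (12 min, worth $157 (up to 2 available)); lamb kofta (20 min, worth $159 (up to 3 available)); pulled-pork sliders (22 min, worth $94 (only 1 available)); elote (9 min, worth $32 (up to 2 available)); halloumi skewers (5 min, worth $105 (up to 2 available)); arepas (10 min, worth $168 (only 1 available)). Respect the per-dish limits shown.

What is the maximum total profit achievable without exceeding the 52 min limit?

Ranking by ratio (profit/min): grain bowl 43.50, halloumi skewers 21.00, arepas 16.80, bahn mi 15.88.
Greedy by ratio would take 3×grain bowl + 2×bahn mi + 2×halloumi skewers + arepas: 48 min used, total 1154.
Dropping bahn mi frees 8 min; slotting in falafel wrap (12 min) lifts the total to 1184 at 52 min.
Every other selection either busts 52 min or exceeds an availability limit or fails to beat 1184.

1184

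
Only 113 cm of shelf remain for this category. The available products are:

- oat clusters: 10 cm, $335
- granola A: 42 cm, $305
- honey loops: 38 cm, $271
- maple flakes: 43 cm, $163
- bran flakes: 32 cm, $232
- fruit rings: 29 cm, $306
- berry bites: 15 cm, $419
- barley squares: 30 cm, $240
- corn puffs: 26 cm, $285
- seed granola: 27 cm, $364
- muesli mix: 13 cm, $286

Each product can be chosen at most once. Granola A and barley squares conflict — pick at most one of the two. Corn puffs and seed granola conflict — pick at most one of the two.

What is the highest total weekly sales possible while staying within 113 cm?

Oat clusters + fruit rings + berry bites + seed granola + muesli mix uses 94 of the 113 cm and totals 1710.
The closest alternative, oat clusters + granola A + berry bites + seed granola + muesli mix, reaches only 1709.

1710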